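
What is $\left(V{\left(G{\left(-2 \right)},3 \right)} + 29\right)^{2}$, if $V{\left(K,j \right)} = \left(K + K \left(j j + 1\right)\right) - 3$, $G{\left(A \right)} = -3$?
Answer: $49$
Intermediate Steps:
$V{\left(K,j \right)} = -3 + K + K \left(1 + j^{2}\right)$ ($V{\left(K,j \right)} = \left(K + K \left(j^{2} + 1\right)\right) - 3 = \left(K + K \left(1 + j^{2}\right)\right) - 3 = -3 + K + K \left(1 + j^{2}\right)$)
$\left(V{\left(G{\left(-2 \right)},3 \right)} + 29\right)^{2} = \left(\left(-3 + 2 \left(-3\right) - 3 \cdot 3^{2}\right) + 29\right)^{2} = \left(\left(-3 - 6 - 27\right) + 29\right)^{2} = \left(-36 + 29\right)^{2} = \left(-7\right)^{2} = 49$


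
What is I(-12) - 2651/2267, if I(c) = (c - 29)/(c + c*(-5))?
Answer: -220195/108816 ≈ -2.0236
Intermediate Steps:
I(c) = -(-29 + c)/(4*c) (I(c) = (-29 + c)/(c - 5*c) = (-29 + c)/((-4*c)) = (-29 + c)*(-1/(4*c)) = -(-29 + c)/(4*c))
I(-12) - 2651/2267 = (¼)*(29 - 1*(-12))/(-12) - 2651/2267 = (¼)*(-1/12)*(29 + 12) - 2651*1/2267 = (¼)*(-1/12)*41 - 2651/2267 = -41/48 - 2651/2267 = -220195/108816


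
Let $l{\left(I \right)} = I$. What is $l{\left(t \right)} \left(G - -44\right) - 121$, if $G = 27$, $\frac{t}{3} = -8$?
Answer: $-1825$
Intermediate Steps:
$t = -24$ ($t = 3 \left(-8\right) = -24$)
$l{\left(t \right)} \left(G - -44\right) - 121 = - 24 \left(27 - -44\right) - 121 = - 24 \left(27 + 44\right) - 121 = \left(-24\right) 71 - 121 = -1704 - 121 = -1825$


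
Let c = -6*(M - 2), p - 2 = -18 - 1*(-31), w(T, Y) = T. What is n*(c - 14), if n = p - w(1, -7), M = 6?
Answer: -532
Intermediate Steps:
p = 15 (p = 2 + (-18 - 1*(-31)) = 2 + (-18 + 31) = 2 + 13 = 15)
n = 14 (n = 15 - 1*1 = 15 - 1 = 14)
c = -24 (c = -6*(6 - 2) = -6*4 = -24)
n*(c - 14) = 14*(-24 - 14) = 14*(-38) = -532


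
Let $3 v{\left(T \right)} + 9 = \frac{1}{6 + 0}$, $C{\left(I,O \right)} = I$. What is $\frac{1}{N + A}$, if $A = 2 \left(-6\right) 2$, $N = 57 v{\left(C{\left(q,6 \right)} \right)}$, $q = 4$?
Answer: $- \frac{6}{1151} \approx -0.0052129$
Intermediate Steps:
$v{\left(T \right)} = - \frac{53}{18}$ ($v{\left(T \right)} = -3 + \frac{1}{3 \left(6 + 0\right)} = -3 + \frac{1}{3 \cdot 6} = -3 + \frac{1}{3} \cdot \frac{1}{6} = -3 + \frac{1}{18} = - \frac{53}{18}$)
$N = - \frac{1007}{6}$ ($N = 57 \left(- \frac{53}{18}\right) = - \frac{1007}{6} \approx -167.83$)
$A = -24$ ($A = \left(-12\right) 2 = -24$)
$\frac{1}{N + A} = \frac{1}{- \frac{1007}{6} - 24} = \frac{1}{- \frac{1151}{6}} = - \frac{6}{1151}$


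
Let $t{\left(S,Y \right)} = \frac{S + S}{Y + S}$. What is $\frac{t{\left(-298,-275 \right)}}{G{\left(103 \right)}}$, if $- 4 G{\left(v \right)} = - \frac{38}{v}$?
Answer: $\frac{122776}{10887} \approx 11.277$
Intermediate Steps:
$t{\left(S,Y \right)} = \frac{2 S}{S + Y}$
$G{\left(v \right)} = \frac{19}{2 v}$ ($G{\left(v \right)} = - \frac{\left(-38\right) \frac{1}{v}}{4} = \frac{19}{2 v}$)
$\frac{t{\left(-298,-275 \right)}}{G{\left(103 \right)}} = \frac{2 \left(-298\right) \frac{1}{-298 - 275}}{\frac{19}{2} \cdot \frac{1}{103}} = \frac{2 \left(-298\right) \frac{1}{-573}}{\frac{19}{2} \cdot \frac{1}{103}} = \frac{2 \left(-298\right) \left(- \frac{1}{573}\right)}{\frac{19}{206}} = \frac{596}{573} \cdot \frac{206}{19} = \frac{122776}{10887}$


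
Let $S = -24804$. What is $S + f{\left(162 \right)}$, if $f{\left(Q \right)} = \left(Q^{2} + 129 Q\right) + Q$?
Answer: $22500$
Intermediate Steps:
$f{\left(Q \right)} = Q^{2} + 130 Q$
$S + f{\left(162 \right)} = -24804 + 162 \left(130 + 162\right) = -24804 + 162 \cdot 292 = -24804 + 47304 = 22500$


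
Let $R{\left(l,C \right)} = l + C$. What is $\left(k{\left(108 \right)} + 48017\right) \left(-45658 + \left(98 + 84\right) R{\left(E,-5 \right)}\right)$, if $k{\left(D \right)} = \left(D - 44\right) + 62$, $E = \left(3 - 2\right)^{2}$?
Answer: $-2233161198$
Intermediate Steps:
$E = 1$ ($E = 1^{2} = 1$)
$R{\left(l,C \right)} = C + l$
$k{\left(D \right)} = 18 + D$ ($k{\left(D \right)} = \left(-44 + D\right) + 62 = 18 + D$)
$\left(k{\left(108 \right)} + 48017\right) \left(-45658 + \left(98 + 84\right) R{\left(E,-5 \right)}\right) = \left(\left(18 + 108\right) + 48017\right) \left(-45658 + \left(98 + 84\right) \left(-5 + 1\right)\right) = \left(126 + 48017\right) \left(-45658 + 182 \left(-4\right)\right) = 48143 \left(-45658 - 728\right) = 48143 \left(-46386\right) = -2233161198$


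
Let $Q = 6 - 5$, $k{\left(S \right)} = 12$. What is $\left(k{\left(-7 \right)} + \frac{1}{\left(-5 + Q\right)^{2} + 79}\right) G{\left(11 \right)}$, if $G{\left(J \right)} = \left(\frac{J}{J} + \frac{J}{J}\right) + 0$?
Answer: $\frac{2282}{95} \approx 24.021$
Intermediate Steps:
$Q = 1$
$G{\left(J \right)} = 2$ ($G{\left(J \right)} = \left(1 + 1\right) + 0 = 2 + 0 = 2$)
$\left(k{\left(-7 \right)} + \frac{1}{\left(-5 + Q\right)^{2} + 79}\right) G{\left(11 \right)} = \left(12 + \frac{1}{\left(-5 + 1\right)^{2} + 79}\right) 2 = \left(12 + \frac{1}{\left(-4\right)^{2} + 79}\right) 2 = \left(12 + \frac{1}{16 + 79}\right) 2 = \left(12 + \frac{1}{95}\right) 2 = \frac{1141}{95} \cdot 2 = \frac{2282}{95}$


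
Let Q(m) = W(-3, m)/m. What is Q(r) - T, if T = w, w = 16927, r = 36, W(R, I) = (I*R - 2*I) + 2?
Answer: -304775/18 ≈ -16932.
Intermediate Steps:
W(R, I) = 2 - 2*I + I*R (W(R, I) = (-2*I + I*R) + 2 = 2 - 2*I + I*R)
T = 16927
Q(m) = (2 - 5*m)/m (Q(m) = (2 - 2*m + m*(-3))/m = (2 - 2*m - 3*m)/m = (2 - 5*m)/m)
Q(r) - T = (-5 + 2/36) - 1*16927 = (-5 + 2*(1/36)) - 16927 = (-5 + 1/18) - 16927 = -89/18 - 16927 = -304775/18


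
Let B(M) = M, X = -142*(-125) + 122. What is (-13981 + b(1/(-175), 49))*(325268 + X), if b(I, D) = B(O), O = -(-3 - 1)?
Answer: -4796067780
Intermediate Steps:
O = 4 (O = -1*(-4) = 4)
X = 17872 (X = 17750 + 122 = 17872)
b(I, D) = 4
(-13981 + b(1/(-175), 49))*(325268 + X) = (-13981 + 4)*(325268 + 17872) = -13977*343140 = -4796067780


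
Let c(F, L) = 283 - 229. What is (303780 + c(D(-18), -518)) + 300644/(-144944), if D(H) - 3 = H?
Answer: 11009653663/36236 ≈ 3.0383e+5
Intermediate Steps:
D(H) = 3 + H
c(F, L) = 54
(303780 + c(D(-18), -518)) + 300644/(-144944) = (303780 + 54) + 300644/(-144944) = 303834 + 300644*(-1/144944) = 303834 - 75161/36236 = 11009653663/36236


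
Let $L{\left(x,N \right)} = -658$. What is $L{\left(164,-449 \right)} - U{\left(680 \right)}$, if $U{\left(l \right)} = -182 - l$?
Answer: $204$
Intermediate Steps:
$L{\left(164,-449 \right)} - U{\left(680 \right)} = -658 - \left(-182 - 680\right) = -658 - -862 = -658 + 862 = 204$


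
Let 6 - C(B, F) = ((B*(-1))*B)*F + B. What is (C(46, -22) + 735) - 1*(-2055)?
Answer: -43802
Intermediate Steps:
C(B, F) = 6 - B + F*B**2 (C(B, F) = 6 - (((B*(-1))*B)*F + B) = 6 - (((-B)*B)*F + B) = 6 - ((-B**2)*F + B) = 6 - (-F*B**2 + B) = 6 - (B - F*B**2) = 6 + (-B + F*B**2) = 6 - B + F*B**2)
(C(46, -22) + 735) - 1*(-2055) = ((6 - 1*46 - 22*46**2) + 735) - 1*(-2055) = ((6 - 46 - 22*2116) + 735) + 2055 = ((6 - 46 - 46552) + 735) + 2055 = (-46592 + 735) + 2055 = -45857 + 2055 = -43802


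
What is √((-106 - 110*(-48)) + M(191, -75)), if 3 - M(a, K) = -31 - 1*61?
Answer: √5269 ≈ 72.588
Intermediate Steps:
M(a, K) = 95 (M(a, K) = 3 - (-31 - 1*61) = 3 - (-31 - 61) = 3 - 1*(-92) = 3 + 92 = 95)
√((-106 - 110*(-48)) + M(191, -75)) = √((-106 - 110*(-48)) + 95) = √((-106 + 5280) + 95) = √(5174 + 95) = √5269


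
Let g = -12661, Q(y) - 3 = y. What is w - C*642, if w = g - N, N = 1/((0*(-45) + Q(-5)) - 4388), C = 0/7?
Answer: -55581789/4390 ≈ -12661.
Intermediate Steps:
Q(y) = 3 + y
C = 0 (C = 0*(⅐) = 0)
N = -1/4390 (N = 1/((0*(-45) + (3 - 5)) - 4388) = 1/((0 - 2) - 4388) = 1/(-2 - 4388) = 1/(-4390) = -1/4390 ≈ -0.00022779)
w = -55581789/4390 (w = -12661 - 1*(-1/4390) = -12661 + 1/4390 = -55581789/4390 ≈ -12661.)
w - C*642 = -55581789/4390 - 0*642 = -55581789/4390 - 1*0 = -55581789/4390 + 0 = -55581789/4390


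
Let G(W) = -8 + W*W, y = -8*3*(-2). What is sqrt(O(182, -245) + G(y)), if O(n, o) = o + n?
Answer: sqrt(2233) ≈ 47.255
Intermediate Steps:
O(n, o) = n + o
y = 48 (y = -24*(-2) = 48)
G(W) = -8 + W**2
sqrt(O(182, -245) + G(y)) = sqrt((182 - 245) + (-8 + 48**2)) = sqrt(-63 + (-8 + 2304)) = sqrt(-63 + 2296) = sqrt(2233)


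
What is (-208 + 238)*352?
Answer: 10560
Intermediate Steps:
(-208 + 238)*352 = 30*352 = 10560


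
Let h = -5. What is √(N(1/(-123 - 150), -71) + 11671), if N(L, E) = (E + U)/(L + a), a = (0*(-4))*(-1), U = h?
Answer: √32419 ≈ 180.05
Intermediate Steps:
U = -5
a = 0 (a = 0*(-1) = 0)
N(L, E) = (-5 + E)/L (N(L, E) = (E - 5)/(L + 0) = (-5 + E)/L)
√(N(1/(-123 - 150), -71) + 11671) = √((-5 - 71)/(1/(-123 - 150)) + 11671) = √(-76/1/(-273) + 11671) = √(-76/(-1/273) + 11671) = √(-273*(-76) + 11671) = √(20748 + 11671) = √32419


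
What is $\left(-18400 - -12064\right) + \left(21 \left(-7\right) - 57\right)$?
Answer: $-6540$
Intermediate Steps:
$\left(-18400 - -12064\right) + \left(21 \left(-7\right) - 57\right) = \left(-18400 + 12064\right) - 204 = -6336 - 204 = -6540$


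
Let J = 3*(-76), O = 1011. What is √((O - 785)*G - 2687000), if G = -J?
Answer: 4*I*√164717 ≈ 1623.4*I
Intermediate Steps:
J = -228
G = 228 (G = -1*(-228) = 228)
√((O - 785)*G - 2687000) = √((1011 - 785)*228 - 2687000) = √(226*228 - 2687000) = √(51528 - 2687000) = √(-2635472) = 4*I*√164717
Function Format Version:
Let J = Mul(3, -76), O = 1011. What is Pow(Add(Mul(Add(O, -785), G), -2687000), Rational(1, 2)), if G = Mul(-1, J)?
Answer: Mul(4, I, Pow(164717, Rational(1, 2))) ≈ Mul(1623.4, I)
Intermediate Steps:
J = -228
G = 228 (G = Mul(-1, -228) = 228)
Pow(Add(Mul(Add(O, -785), G), -2687000), Rational(1, 2)) = Pow(Add(Mul(Add(1011, -785), 228), -2687000), Rational(1, 2)) = Pow(Add(Mul(226, 228), -2687000), Rational(1, 2)) = Pow(Add(51528, -2687000), Rational(1, 2)) = Pow(-2635472, Rational(1, 2)) = Mul(4, I, Pow(164717, Rational(1, 2)))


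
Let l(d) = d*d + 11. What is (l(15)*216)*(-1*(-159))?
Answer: 8105184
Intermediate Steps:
l(d) = 11 + d² (l(d) = d² + 11 = 11 + d²)
(l(15)*216)*(-1*(-159)) = ((11 + 15²)*216)*(-1*(-159)) = ((11 + 225)*216)*159 = (236*216)*159 = 50976*159 = 8105184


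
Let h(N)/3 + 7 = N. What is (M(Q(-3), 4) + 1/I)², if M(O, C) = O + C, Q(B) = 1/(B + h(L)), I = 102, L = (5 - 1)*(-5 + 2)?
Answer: 16589329/1040400 ≈ 15.945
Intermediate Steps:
L = -12 (L = 4*(-3) = -12)
h(N) = -21 + 3*N
Q(B) = 1/(-57 + B) (Q(B) = 1/(B + (-21 + 3*(-12))) = 1/(B + (-21 - 36)) = 1/(B - 57) = 1/(-57 + B))
M(O, C) = C + O
(M(Q(-3), 4) + 1/I)² = ((4 + 1/(-57 - 3)) + 1/102)² = ((4 + 1/(-60)) + 1/102)² = ((4 - 1/60) + 1/102)² = (239/60 + 1/102)² = (4073/1020)² = 16589329/1040400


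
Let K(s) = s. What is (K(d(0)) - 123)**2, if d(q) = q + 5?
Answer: 13924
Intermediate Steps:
d(q) = 5 + q
(K(d(0)) - 123)**2 = ((5 + 0) - 123)**2 = (5 - 123)**2 = (-118)**2 = 13924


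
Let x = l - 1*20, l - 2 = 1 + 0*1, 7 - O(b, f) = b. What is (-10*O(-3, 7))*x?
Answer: 1700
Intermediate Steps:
O(b, f) = 7 - b
l = 3 (l = 2 + (1 + 0*1) = 2 + (1 + 0) = 2 + 1 = 3)
x = -17 (x = 3 - 1*20 = 3 - 20 = -17)
(-10*O(-3, 7))*x = -10*(7 - 1*(-3))*(-17) = -10*(7 + 3)*(-17) = -10*10*(-17) = -100*(-17) = 1700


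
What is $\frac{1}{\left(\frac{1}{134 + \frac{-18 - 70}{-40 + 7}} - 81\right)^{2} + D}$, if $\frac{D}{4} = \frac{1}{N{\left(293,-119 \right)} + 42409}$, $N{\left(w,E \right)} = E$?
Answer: $\frac{710894900}{4663338873661} \approx 0.00015244$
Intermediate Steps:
$D = \frac{2}{21145}$ ($D = \frac{4}{-119 + 42409} = \frac{4}{42290} = 4 \cdot \frac{1}{42290} = \frac{2}{21145} \approx 9.4585 \cdot 10^{-5}$)
$\frac{1}{\left(\frac{1}{134 + \frac{-18 - 70}{-40 + 7}} - 81\right)^{2} + D} = \frac{1}{\left(\frac{1}{134 + \frac{-18 - 70}{-40 + 7}} - 81\right)^{2} + \frac{2}{21145}} = \frac{1}{\left(\frac{1}{134 - \frac{88}{-33}} - 81\right)^{2} + \frac{2}{21145}} = \frac{1}{\left(\frac{1}{134 - - \frac{8}{3}} - 81\right)^{2} + \frac{2}{21145}} = \frac{1}{\left(\frac{1}{134 + \frac{8}{3}} - 81\right)^{2} + \frac{2}{21145}} = \frac{1}{\left(\frac{1}{\frac{410}{3}} - 81\right)^{2} + \frac{2}{21145}} = \frac{1}{\left(\frac{3}{410} - 81\right)^{2} + \frac{2}{21145}} = \frac{1}{\left(- \frac{33207}{410}\right)^{2} + \frac{2}{21145}} = \frac{1}{\frac{1102704849}{168100} + \frac{2}{21145}} = \frac{1}{\frac{4663338873661}{710894900}} = \frac{710894900}{4663338873661}$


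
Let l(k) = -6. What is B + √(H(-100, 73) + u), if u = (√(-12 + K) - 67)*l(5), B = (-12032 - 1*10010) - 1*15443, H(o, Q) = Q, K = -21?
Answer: -37485 + √(475 - 6*I*√33) ≈ -37463.0 - 0.79022*I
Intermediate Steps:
B = -37485 (B = (-12032 - 10010) - 15443 = -22042 - 15443 = -37485)
u = 402 - 6*I*√33 (u = (√(-12 - 21) - 67)*(-6) = (√(-33) - 67)*(-6) = (I*√33 - 67)*(-6) = (-67 + I*√33)*(-6) = 402 - 6*I*√33 ≈ 402.0 - 34.467*I)
B + √(H(-100, 73) + u) = -37485 + √(73 + (402 - 6*I*√33)) = -37485 + √(475 - 6*I*√33)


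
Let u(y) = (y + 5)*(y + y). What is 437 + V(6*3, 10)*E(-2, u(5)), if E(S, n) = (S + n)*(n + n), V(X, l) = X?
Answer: 353237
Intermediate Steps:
u(y) = 2*y*(5 + y) (u(y) = (5 + y)*(2*y) = 2*y*(5 + y))
E(S, n) = 2*n*(S + n) (E(S, n) = (S + n)*(2*n) = 2*n*(S + n))
437 + V(6*3, 10)*E(-2, u(5)) = 437 + (6*3)*(2*(2*5*(5 + 5))*(-2 + 2*5*(5 + 5))) = 437 + 18*(2*(2*5*10)*(-2 + 2*5*10)) = 437 + 18*(2*100*(-2 + 100)) = 437 + 18*(2*100*98) = 437 + 18*19600 = 437 + 352800 = 353237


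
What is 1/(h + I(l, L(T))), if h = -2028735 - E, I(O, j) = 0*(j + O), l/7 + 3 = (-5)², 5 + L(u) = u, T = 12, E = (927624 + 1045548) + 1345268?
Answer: -1/5347175 ≈ -1.8701e-7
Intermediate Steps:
E = 3318440 (E = 1973172 + 1345268 = 3318440)
L(u) = -5 + u
l = 154 (l = -21 + 7*(-5)² = -21 + 7*25 = -21 + 175 = 154)
I(O, j) = 0 (I(O, j) = 0*(O + j) = 0)
h = -5347175 (h = -2028735 - 1*3318440 = -2028735 - 3318440 = -5347175)
1/(h + I(l, L(T))) = 1/(-5347175 + 0) = 1/(-5347175) = -1/5347175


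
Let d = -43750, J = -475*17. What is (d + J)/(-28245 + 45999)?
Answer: -17275/5918 ≈ -2.9191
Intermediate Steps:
J = -8075
(d + J)/(-28245 + 45999) = (-43750 - 8075)/(-28245 + 45999) = -51825/17754 = -51825*1/17754 = -17275/5918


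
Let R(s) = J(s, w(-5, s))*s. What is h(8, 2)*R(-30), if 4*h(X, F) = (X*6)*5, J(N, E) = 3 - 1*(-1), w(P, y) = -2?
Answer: -7200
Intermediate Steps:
J(N, E) = 4 (J(N, E) = 3 + 1 = 4)
h(X, F) = 15*X/2 (h(X, F) = ((X*6)*5)/4 = ((6*X)*5)/4 = (30*X)/4 = 15*X/2)
R(s) = 4*s
h(8, 2)*R(-30) = ((15/2)*8)*(4*(-30)) = 60*(-120) = -7200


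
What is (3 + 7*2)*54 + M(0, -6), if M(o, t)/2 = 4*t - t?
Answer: 882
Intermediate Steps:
M(o, t) = 6*t (M(o, t) = 2*(4*t - t) = 2*(3*t) = 6*t)
(3 + 7*2)*54 + M(0, -6) = (3 + 7*2)*54 + 6*(-6) = (3 + 14)*54 - 36 = 17*54 - 36 = 918 - 36 = 882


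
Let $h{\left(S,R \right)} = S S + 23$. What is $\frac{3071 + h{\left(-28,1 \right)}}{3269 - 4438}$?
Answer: $- \frac{554}{167} \approx -3.3174$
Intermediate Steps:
$h{\left(S,R \right)} = 23 + S^{2}$ ($h{\left(S,R \right)} = S^{2} + 23 = 23 + S^{2}$)
$\frac{3071 + h{\left(-28,1 \right)}}{3269 - 4438} = \frac{3071 + \left(23 + \left(-28\right)^{2}\right)}{3269 - 4438} = \frac{3071 + \left(23 + 784\right)}{-1169} = \left(3071 + 807\right) \left(- \frac{1}{1169}\right) = 3878 \left(- \frac{1}{1169}\right) = - \frac{554}{167}$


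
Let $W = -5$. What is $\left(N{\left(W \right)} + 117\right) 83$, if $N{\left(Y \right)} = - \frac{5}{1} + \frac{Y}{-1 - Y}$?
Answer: $\frac{36769}{4} \approx 9192.3$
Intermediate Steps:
$N{\left(Y \right)} = -5 + \frac{Y}{-1 - Y}$ ($N{\left(Y \right)} = \left(-5\right) 1 + \frac{Y}{-1 - Y} = -5 + \frac{Y}{-1 - Y}$)
$\left(N{\left(W \right)} + 117\right) 83 = \left(\frac{-5 - -30}{1 - 5} + 117\right) 83 = \left(\frac{-5 + 30}{-4} + 117\right) 83 = \left(\left(- \frac{1}{4}\right) 25 + 117\right) 83 = \left(- \frac{25}{4} + 117\right) 83 = \frac{443}{4} \cdot 83 = \frac{36769}{4}$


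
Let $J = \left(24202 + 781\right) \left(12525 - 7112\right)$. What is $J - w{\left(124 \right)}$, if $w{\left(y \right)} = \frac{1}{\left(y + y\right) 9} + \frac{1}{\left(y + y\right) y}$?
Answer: $\frac{37428161131739}{276768} \approx 1.3523 \cdot 10^{8}$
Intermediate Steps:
$J = 135232979$ ($J = 24983 \cdot 5413 = 135232979$)
$w{\left(y \right)} = \frac{1}{2 y^{2}} + \frac{1}{18 y}$ ($w{\left(y \right)} = \frac{1}{2 y} \frac{1}{9} + \frac{1}{2 y y} = \frac{1}{2 y} \frac{1}{9} + \frac{\frac{1}{2} \frac{1}{y}}{y} = \frac{1}{18 y} + \frac{1}{2 y^{2}} = \frac{1}{2 y^{2}} + \frac{1}{18 y}$)
$J - w{\left(124 \right)} = 135232979 - \frac{9 + 124}{18 \cdot 15376} = 135232979 - \frac{1}{18} \cdot \frac{1}{15376} \cdot 133 = 135232979 - \frac{133}{276768} = \frac{37428161131739}{276768}$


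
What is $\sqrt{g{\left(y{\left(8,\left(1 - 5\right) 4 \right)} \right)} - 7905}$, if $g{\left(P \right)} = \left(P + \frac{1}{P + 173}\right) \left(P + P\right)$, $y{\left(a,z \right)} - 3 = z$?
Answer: $\frac{i \sqrt{3026865}}{20} \approx 86.99 i$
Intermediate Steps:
$y{\left(a,z \right)} = 3 + z$
$g{\left(P \right)} = 2 P \left(P + \frac{1}{173 + P}\right)$ ($g{\left(P \right)} = \left(P + \frac{1}{173 + P}\right) 2 P = 2 P \left(P + \frac{1}{173 + P}\right)$)
$\sqrt{g{\left(y{\left(8,\left(1 - 5\right) 4 \right)} \right)} - 7905} = \sqrt{\frac{2 \left(3 + \left(1 - 5\right) 4\right) \left(1 + \left(3 + \left(1 - 5\right) 4\right)^{2} + 173 \left(3 + \left(1 - 5\right) 4\right)\right)}{173 + \left(3 + \left(1 - 5\right) 4\right)} - 7905} = \sqrt{\frac{2 \left(3 - 16\right) \left(1 + \left(3 - 16\right)^{2} + 173 \left(3 - 16\right)\right)}{173 + \left(3 - 16\right)} - 7905} = \sqrt{2 \left(-13\right) \frac{1}{173 - 13} \left(1 + \left(-13\right)^{2} + 173 \left(-13\right)\right) - 7905} = \sqrt{2 \left(-13\right) \frac{1}{160} \left(1 + 169 - 2249\right) - 7905} = \sqrt{2 \left(-13\right) \frac{1}{160} \left(-2079\right) - 7905} = \sqrt{\frac{27027}{80} - 7905} = \sqrt{- \frac{605373}{80}} = \frac{i \sqrt{3026865}}{20}$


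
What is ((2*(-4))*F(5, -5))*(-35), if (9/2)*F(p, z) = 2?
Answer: 1120/9 ≈ 124.44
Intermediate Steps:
F(p, z) = 4/9 (F(p, z) = (2/9)*2 = 4/9)
((2*(-4))*F(5, -5))*(-35) = ((2*(-4))*(4/9))*(-35) = -8*4/9*(-35) = -32/9*(-35) = 1120/9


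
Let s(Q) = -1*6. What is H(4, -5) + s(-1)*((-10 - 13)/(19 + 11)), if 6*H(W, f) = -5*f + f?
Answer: 119/15 ≈ 7.9333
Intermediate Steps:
s(Q) = -6
H(W, f) = -2*f/3 (H(W, f) = (-5*f + f)/6 = (-4*f)/6 = -2*f/3)
H(4, -5) + s(-1)*((-10 - 13)/(19 + 11)) = -2/3*(-5) - 6*(-10 - 13)/(19 + 11) = 10/3 - (-138)/30 = 10/3 - 6*(-23/30) = 10/3 + 23/5 = 119/15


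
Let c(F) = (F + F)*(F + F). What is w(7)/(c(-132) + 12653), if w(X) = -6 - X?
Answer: -13/82349 ≈ -0.00015786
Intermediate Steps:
c(F) = 4*F**2 (c(F) = (2*F)*(2*F) = 4*F**2)
w(7)/(c(-132) + 12653) = (-6 - 1*7)/(4*(-132)**2 + 12653) = (-6 - 7)/(4*17424 + 12653) = -13/(69696 + 12653) = -13/82349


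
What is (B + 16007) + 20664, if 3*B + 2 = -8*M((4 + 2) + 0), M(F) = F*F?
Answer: 109723/3 ≈ 36574.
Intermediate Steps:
M(F) = F²
B = -290/3 (B = -⅔ + (-8*((4 + 2) + 0)²)/3 = -⅔ + (-8*(6 + 0)²)/3 = -⅔ + (-8*6²)/3 = -⅔ + (-8*36)/3 = -⅔ + (⅓)*(-288) = -⅔ - 96 = -290/3 ≈ -96.667)
(B + 16007) + 20664 = (-290/3 + 16007) + 20664 = 47731/3 + 20664 = 109723/3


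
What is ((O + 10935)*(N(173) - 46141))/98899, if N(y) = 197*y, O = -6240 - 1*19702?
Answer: 180984420/98899 ≈ 1830.0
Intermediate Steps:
O = -25942 (O = -6240 - 19702 = -25942)
((O + 10935)*(N(173) - 46141))/98899 = ((-25942 + 10935)*(197*173 - 46141))/98899 = -15007*(34081 - 46141)*(1/98899) = -15007*(-12060)*(1/98899) = 180984420*(1/98899) = 180984420/98899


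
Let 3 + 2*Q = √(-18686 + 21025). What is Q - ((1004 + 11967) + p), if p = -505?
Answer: -24935/2 + √2339/2 ≈ -12443.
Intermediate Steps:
Q = -3/2 + √2339/2 (Q = -3/2 + √(-18686 + 21025)/2 = -3/2 + √2339/2 ≈ 22.682)
Q - ((1004 + 11967) + p) = (-3/2 + √2339/2) - ((1004 + 11967) - 505) = (-3/2 + √2339/2) - (12971 - 505) = (-3/2 + √2339/2) - 1*12466 = (-3/2 + √2339/2) - 12466 = -24935/2 + √2339/2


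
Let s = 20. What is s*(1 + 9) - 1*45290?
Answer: -45090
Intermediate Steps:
s*(1 + 9) - 1*45290 = 20*(1 + 9) - 1*45290 = 20*10 - 45290 = 200 - 45290 = -45090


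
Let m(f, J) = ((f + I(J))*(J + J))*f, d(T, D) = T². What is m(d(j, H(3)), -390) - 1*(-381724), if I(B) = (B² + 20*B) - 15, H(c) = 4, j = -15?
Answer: -25361123276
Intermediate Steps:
I(B) = -15 + B² + 20*B
m(f, J) = 2*J*f*(-15 + f + J² + 20*J) (m(f, J) = ((f + (-15 + J² + 20*J))*(J + J))*f = ((-15 + f + J² + 20*J)*(2*J))*f = (2*J*(-15 + f + J² + 20*J))*f = 2*J*f*(-15 + f + J² + 20*J))
m(d(j, H(3)), -390) - 1*(-381724) = 2*(-390)*(-15)²*(-15 + (-15)² + (-390)² + 20*(-390)) - 1*(-381724) = 2*(-390)*225*(-15 + 225 + 152100 - 7800) + 381724 = 2*(-390)*225*144510 + 381724 = -25361505000 + 381724 = -25361123276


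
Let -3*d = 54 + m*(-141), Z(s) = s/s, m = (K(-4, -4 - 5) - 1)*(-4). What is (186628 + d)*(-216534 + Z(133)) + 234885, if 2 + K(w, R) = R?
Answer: -40895486693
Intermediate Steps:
K(w, R) = -2 + R
m = 48 (m = ((-2 + (-4 - 5)) - 1)*(-4) = ((-2 - 9) - 1)*(-4) = (-11 - 1)*(-4) = -12*(-4) = 48)
Z(s) = 1
d = 2238 (d = -(54 + 48*(-141))/3 = -(54 - 6768)/3 = -⅓*(-6714) = 2238)
(186628 + d)*(-216534 + Z(133)) + 234885 = (186628 + 2238)*(-216534 + 1) + 234885 = 188866*(-216533) + 234885 = -40895721578 + 234885 = -40895486693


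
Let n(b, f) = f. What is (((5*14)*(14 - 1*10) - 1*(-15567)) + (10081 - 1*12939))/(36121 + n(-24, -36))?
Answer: 12989/36085 ≈ 0.35996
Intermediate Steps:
(((5*14)*(14 - 1*10) - 1*(-15567)) + (10081 - 1*12939))/(36121 + n(-24, -36)) = (((5*14)*(14 - 1*10) - 1*(-15567)) + (10081 - 1*12939))/(36121 - 36) = ((70*(14 - 10) + 15567) + (10081 - 12939))/36085 = ((70*4 + 15567) - 2858)*(1/36085) = ((280 + 15567) - 2858)*(1/36085) = (15847 - 2858)*(1/36085) = 12989*(1/36085) = 12989/36085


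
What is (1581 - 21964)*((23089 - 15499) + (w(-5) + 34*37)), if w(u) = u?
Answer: -180246869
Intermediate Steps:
(1581 - 21964)*((23089 - 15499) + (w(-5) + 34*37)) = (1581 - 21964)*((23089 - 15499) + (-5 + 34*37)) = -20383*(7590 + (-5 + 1258)) = -20383*(7590 + 1253) = -20383*8843 = -180246869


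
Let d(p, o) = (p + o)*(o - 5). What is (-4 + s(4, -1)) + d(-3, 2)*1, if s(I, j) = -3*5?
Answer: -16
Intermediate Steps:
s(I, j) = -15
d(p, o) = (-5 + o)*(o + p) (d(p, o) = (o + p)*(-5 + o) = (-5 + o)*(o + p))
(-4 + s(4, -1)) + d(-3, 2)*1 = (-4 - 15) + (2**2 - 5*2 - 5*(-3) + 2*(-3))*1 = -19 + (4 - 10 + 15 - 6)*1 = -19 + 3*1 = -19 + 3 = -16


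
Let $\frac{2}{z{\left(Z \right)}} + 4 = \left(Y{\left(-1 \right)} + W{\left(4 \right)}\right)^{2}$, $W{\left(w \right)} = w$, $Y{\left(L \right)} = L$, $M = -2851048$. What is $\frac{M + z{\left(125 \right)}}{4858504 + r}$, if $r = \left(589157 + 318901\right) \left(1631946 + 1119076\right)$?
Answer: $- \frac{7127619}{6245230984450} \approx -1.1413 \cdot 10^{-6}$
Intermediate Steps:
$z{\left(Z \right)} = \frac{2}{5}$ ($z{\left(Z \right)} = \frac{2}{-4 + \left(-1 + 4\right)^{2}} = \frac{2}{-4 + 3^{2}} = \frac{2}{-4 + 9} = \frac{2}{5}$)
$r = 2498087535276$ ($r = 908058 \cdot 2751022 = 2498087535276$)
$\frac{M + z{\left(125 \right)}}{4858504 + r} = \frac{-2851048 + \frac{2}{5}}{4858504 + 2498087535276} = - \frac{14255238}{5 \cdot 2498092393780} = \left(- \frac{14255238}{5}\right) \frac{1}{2498092393780} = - \frac{7127619}{6245230984450}$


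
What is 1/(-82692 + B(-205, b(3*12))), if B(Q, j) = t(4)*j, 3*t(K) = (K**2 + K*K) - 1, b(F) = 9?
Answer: -1/82599 ≈ -1.2107e-5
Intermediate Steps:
t(K) = -1/3 + 2*K**2/3 (t(K) = ((K**2 + K*K) - 1)/3 = ((K**2 + K**2) - 1)/3 = (2*K**2 - 1)/3 = (-1 + 2*K**2)/3 = -1/3 + 2*K**2/3)
B(Q, j) = 31*j/3 (B(Q, j) = (-1/3 + (2/3)*4**2)*j = (-1/3 + (2/3)*16)*j = (-1/3 + 32/3)*j = 31*j/3)
1/(-82692 + B(-205, b(3*12))) = 1/(-82692 + (31/3)*9) = 1/(-82692 + 93) = 1/(-82599) = -1/82599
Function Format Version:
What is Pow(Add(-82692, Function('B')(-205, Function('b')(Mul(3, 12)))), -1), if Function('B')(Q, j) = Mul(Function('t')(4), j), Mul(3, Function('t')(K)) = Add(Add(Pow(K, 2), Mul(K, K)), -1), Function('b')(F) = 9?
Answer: Rational(-1, 82599) ≈ -1.2107e-5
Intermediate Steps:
Function('t')(K) = Add(Rational(-1, 3), Mul(Rational(2, 3), Pow(K, 2))) (Function('t')(K) = Mul(Rational(1, 3), Add(Add(Pow(K, 2), Mul(K, K)), -1)) = Mul(Rational(1, 3), Add(Add(Pow(K, 2), Pow(K, 2)), -1)) = Mul(Rational(1, 3), Add(Mul(2, Pow(K, 2)), -1)) = Mul(Rational(1, 3), Add(-1, Mul(2, Pow(K, 2)))) = Add(Rational(-1, 3), Mul(Rational(2, 3), Pow(K, 2))))
Function('B')(Q, j) = Mul(Rational(31, 3), j) (Function('B')(Q, j) = Mul(Add(Rational(-1, 3), Mul(Rational(2, 3), Pow(4, 2))), j) = Mul(Add(Rational(-1, 3), Mul(Rational(2, 3), 16)), j) = Mul(Add(Rational(-1, 3), Rational(32, 3)), j) = Mul(Rational(31, 3), j))
Pow(Add(-82692, Function('B')(-205, Function('b')(Mul(3, 12)))), -1) = Pow(Add(-82692, Mul(Rational(31, 3), 9)), -1) = Pow(Add(-82692, 93), -1) = Pow(-82599, -1) = Rational(-1, 82599)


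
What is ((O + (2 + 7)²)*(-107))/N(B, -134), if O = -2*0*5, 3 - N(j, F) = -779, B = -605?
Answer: -8667/782 ≈ -11.083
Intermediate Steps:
N(j, F) = 782 (N(j, F) = 3 - 1*(-779) = 3 + 779 = 782)
O = 0 (O = 0*5 = 0)
((O + (2 + 7)²)*(-107))/N(B, -134) = ((0 + (2 + 7)²)*(-107))/782 = ((0 + 9²)*(-107))*(1/782) = ((0 + 81)*(-107))*(1/782) = (81*(-107))*(1/782) = -8667*1/782 = -8667/782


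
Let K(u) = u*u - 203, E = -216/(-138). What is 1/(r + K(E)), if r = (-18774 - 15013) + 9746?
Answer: -529/12823780 ≈ -4.1251e-5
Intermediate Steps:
E = 36/23 (E = -216*(-1/138) = 36/23 ≈ 1.5652)
r = -24041 (r = -33787 + 9746 = -24041)
K(u) = -203 + u**2 (K(u) = u**2 - 203 = -203 + u**2)
1/(r + K(E)) = 1/(-24041 + (-203 + (36/23)**2)) = 1/(-24041 + (-203 + 1296/529)) = 1/(-24041 - 106091/529) = 1/(-12823780/529) = -529/12823780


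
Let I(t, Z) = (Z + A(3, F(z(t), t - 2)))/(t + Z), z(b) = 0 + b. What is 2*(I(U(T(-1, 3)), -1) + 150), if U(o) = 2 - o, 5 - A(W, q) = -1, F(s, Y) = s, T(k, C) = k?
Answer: 305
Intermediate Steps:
z(b) = b
A(W, q) = 6 (A(W, q) = 5 - 1*(-1) = 5 + 1 = 6)
I(t, Z) = (6 + Z)/(Z + t) (I(t, Z) = (Z + 6)/(t + Z) = (6 + Z)/(Z + t))
2*(I(U(T(-1, 3)), -1) + 150) = 2*((6 - 1)/(-1 + (2 - 1*(-1))) + 150) = 2*(5/(-1 + (2 + 1)) + 150) = 2*(5/(-1 + 3) + 150) = 2*(5/2 + 150) = 2*(305/2) = 305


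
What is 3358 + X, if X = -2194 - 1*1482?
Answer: -318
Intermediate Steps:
X = -3676 (X = -2194 - 1482 = -3676)
3358 + X = 3358 - 3676 = -318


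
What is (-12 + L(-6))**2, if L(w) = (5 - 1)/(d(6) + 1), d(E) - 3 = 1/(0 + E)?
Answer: 76176/625 ≈ 121.88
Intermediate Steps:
d(E) = 3 + 1/E (d(E) = 3 + 1/(0 + E) = 3 + 1/E)
L(w) = 24/25 (L(w) = (5 - 1)/((3 + 1/6) + 1) = 4/((3 + 1/6) + 1) = 4/(19/6 + 1) = 4/(25/6) = 4*(6/25) = 24/25)
(-12 + L(-6))**2 = (-12 + 24/25)**2 = (-276/25)**2 = 76176/625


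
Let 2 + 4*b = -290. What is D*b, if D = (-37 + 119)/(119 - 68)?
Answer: -5986/51 ≈ -117.37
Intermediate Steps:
b = -73 (b = -½ + (¼)*(-290) = -½ - 145/2 = -73)
D = 82/51 ≈ 1.6078
D*b = (82/51)*(-73) = -5986/51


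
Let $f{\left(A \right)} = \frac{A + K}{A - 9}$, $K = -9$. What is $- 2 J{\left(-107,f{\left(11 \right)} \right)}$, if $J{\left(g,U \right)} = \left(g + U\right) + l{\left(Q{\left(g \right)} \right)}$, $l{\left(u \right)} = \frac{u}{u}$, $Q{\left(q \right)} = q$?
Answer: $210$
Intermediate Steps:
$l{\left(u \right)} = 1$
$f{\left(A \right)} = 1$ ($f{\left(A \right)} = \frac{A - 9}{A - 9} = \frac{-9 + A}{-9 + A} = 1$)
$J{\left(g,U \right)} = 1 + U + g$ ($J{\left(g,U \right)} = \left(g + U\right) + 1 = \left(U + g\right) + 1 = 1 + U + g$)
$- 2 J{\left(-107,f{\left(11 \right)} \right)} = - 2 \left(1 + 1 - 107\right) = \left(-2\right) \left(-105\right) = 210$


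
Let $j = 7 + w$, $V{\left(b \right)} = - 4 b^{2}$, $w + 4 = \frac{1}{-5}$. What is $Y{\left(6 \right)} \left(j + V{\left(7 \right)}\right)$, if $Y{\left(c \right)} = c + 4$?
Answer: $-1932$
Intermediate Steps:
$Y{\left(c \right)} = 4 + c$
$w = - \frac{21}{5}$ ($w = -4 + \frac{1}{-5} = -4 - \frac{1}{5} = - \frac{21}{5} \approx -4.2$)
$j = \frac{14}{5}$ ($j = 7 - \frac{21}{5} = \frac{14}{5} \approx 2.8$)
$Y{\left(6 \right)} \left(j + V{\left(7 \right)}\right) = \left(4 + 6\right) \left(\frac{14}{5} - 4 \cdot 7^{2}\right) = 10 \left(\frac{14}{5} - 196\right) = 10 \left(- \frac{966}{5}\right) = -1932$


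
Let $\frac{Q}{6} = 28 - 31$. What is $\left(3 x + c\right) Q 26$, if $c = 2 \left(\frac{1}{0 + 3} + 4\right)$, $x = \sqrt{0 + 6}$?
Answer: $-4056 - 1404 \sqrt{6} \approx -7495.1$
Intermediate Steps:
$Q = -18$ ($Q = 6 \left(28 - 31\right) = 6 \left(-3\right) = -18$)
$x = \sqrt{6} \approx 2.4495$
$c = \frac{26}{3}$ ($c = 2 \left(\frac{1}{3} + 4\right) = 2 \cdot \frac{13}{3} = \frac{26}{3} \approx 8.6667$)
$\left(3 x + c\right) Q 26 = \left(3 \sqrt{6} + \frac{26}{3}\right) \left(-18\right) 26 = \left(\frac{26}{3} + 3 \sqrt{6}\right) \left(-18\right) 26 = \left(-156 - 54 \sqrt{6}\right) 26 = -4056 - 1404 \sqrt{6}$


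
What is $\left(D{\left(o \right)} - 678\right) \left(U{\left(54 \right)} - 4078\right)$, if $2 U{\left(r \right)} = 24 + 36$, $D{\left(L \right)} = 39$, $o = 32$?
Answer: $2586672$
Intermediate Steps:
$U{\left(r \right)} = 30$ ($U{\left(r \right)} = \frac{24 + 36}{2} = \frac{1}{2} \cdot 60 = 30$)
$\left(D{\left(o \right)} - 678\right) \left(U{\left(54 \right)} - 4078\right) = \left(39 - 678\right) \left(30 - 4078\right) = \left(-639\right) \left(-4048\right) = 2586672$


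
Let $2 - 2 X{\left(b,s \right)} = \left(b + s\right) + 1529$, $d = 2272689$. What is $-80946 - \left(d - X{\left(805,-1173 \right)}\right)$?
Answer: $- \frac{4708429}{2} \approx -2.3542 \cdot 10^{6}$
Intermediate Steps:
$X{\left(b,s \right)} = - \frac{1527}{2} - \frac{b}{2} - \frac{s}{2}$ ($X{\left(b,s \right)} = 1 - \frac{\left(b + s\right) + 1529}{2} = 1 - \frac{1529 + b + s}{2} = 1 - \left(\frac{1529}{2} + \frac{b}{2} + \frac{s}{2}\right) = - \frac{1527}{2} - \frac{b}{2} - \frac{s}{2}$)
$-80946 - \left(d - X{\left(805,-1173 \right)}\right) = -80946 - \frac{4546537}{2} = - \frac{4708429}{2}$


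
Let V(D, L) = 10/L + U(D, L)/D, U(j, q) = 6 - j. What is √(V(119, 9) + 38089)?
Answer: 2*√1213606387/357 ≈ 195.16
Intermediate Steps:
V(D, L) = 10/L + (6 - D)/D
√(V(119, 9) + 38089) = √((-1 + 6/119 + 10/9) + 38089) = √(173/1071 + 38089) = √(40793492/1071) = 2*√1213606387/357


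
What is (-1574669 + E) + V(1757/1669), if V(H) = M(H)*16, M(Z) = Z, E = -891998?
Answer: -4116839111/1669 ≈ -2.4666e+6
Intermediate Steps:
V(H) = 16*H (V(H) = H*16 = 16*H)
(-1574669 + E) + V(1757/1669) = (-1574669 - 891998) + 16*(1757/1669) = -2466667 + 16*(1757*(1/1669)) = -2466667 + 16*(1757/1669) = -2466667 + 28112/1669 = -4116839111/1669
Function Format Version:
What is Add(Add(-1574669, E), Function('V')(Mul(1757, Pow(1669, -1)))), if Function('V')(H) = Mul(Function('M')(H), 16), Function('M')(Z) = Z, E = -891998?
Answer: Rational(-4116839111, 1669) ≈ -2.4666e+6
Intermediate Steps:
Function('V')(H) = Mul(16, H) (Function('V')(H) = Mul(H, 16) = Mul(16, H))
Add(Add(-1574669, E), Function('V')(Mul(1757, Pow(1669, -1)))) = Add(Add(-1574669, -891998), Mul(16, Mul(1757, Pow(1669, -1)))) = Add(-2466667, Mul(16, Mul(1757, Rational(1, 1669)))) = Add(-2466667, Mul(16, Rational(1757, 1669))) = Add(-2466667, Rational(28112, 1669)) = Rational(-4116839111, 1669)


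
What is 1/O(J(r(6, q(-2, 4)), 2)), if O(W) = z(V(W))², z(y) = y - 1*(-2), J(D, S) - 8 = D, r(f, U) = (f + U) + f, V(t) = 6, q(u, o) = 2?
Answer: 1/64 ≈ 0.015625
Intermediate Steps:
r(f, U) = U + 2*f (r(f, U) = (U + f) + f = U + 2*f)
J(D, S) = 8 + D
z(y) = 2 + y (z(y) = y + 2 = 2 + y)
O(W) = 64 (O(W) = (2 + 6)² = 8² = 64)
1/O(J(r(6, q(-2, 4)), 2)) = 1/64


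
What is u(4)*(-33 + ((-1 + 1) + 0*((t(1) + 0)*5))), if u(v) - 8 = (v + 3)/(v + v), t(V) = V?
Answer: -2343/8 ≈ -292.88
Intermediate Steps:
u(v) = 8 + (3 + v)/(2*v) (u(v) = 8 + (v + 3)/(v + v) = 8 + (3 + v)/((2*v)) = 8 + (3 + v)*(1/(2*v)) = 8 + (3 + v)/(2*v))
u(4)*(-33 + ((-1 + 1) + 0*((t(1) + 0)*5))) = ((½)*(3 + 17*4)/4)*(-33 + ((-1 + 1) + 0*((1 + 0)*5))) = ((½)*(¼)*(3 + 68))*(-33 + (0 + 0*(1*5))) = ((½)*(¼)*71)*(-33 + (0 + 0*5)) = 71*(-33 + (0 + 0))/8 = 71*(-33 + 0)/8 = (71/8)*(-33) = -2343/8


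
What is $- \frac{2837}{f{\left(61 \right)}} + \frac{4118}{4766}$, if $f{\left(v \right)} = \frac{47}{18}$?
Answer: $- \frac{121593505}{112001} \approx -1085.6$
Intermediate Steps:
$f{\left(v \right)} = \frac{47}{18}$ ($f{\left(v \right)} = 47 \cdot \frac{1}{18} = \frac{47}{18}$)
$- \frac{2837}{f{\left(61 \right)}} + \frac{4118}{4766} = - \frac{2837}{\frac{47}{18}} + \frac{4118}{4766} = \left(-2837\right) \frac{18}{47} + 4118 \cdot \frac{1}{4766} = - \frac{51066}{47} + \frac{2059}{2383} = - \frac{121593505}{112001}$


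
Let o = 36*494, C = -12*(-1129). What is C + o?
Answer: 31332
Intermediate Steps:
C = 13548
o = 17784
C + o = 13548 + 17784 = 31332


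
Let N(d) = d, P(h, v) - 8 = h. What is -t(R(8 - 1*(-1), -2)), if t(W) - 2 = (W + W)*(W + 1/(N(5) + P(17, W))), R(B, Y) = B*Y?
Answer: -3244/5 ≈ -648.80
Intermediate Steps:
P(h, v) = 8 + h
t(W) = 2 + 2*W*(1/30 + W) (t(W) = 2 + (W + W)*(W + 1/(5 + (8 + 17))) = 2 + (2*W)*(W + 1/(5 + 25)) = 2 + (2*W)*(W + 1/30) = 2 + (2*W)*(1/30 + W) = 2 + 2*W*(1/30 + W))
-t(R(8 - 1*(-1), -2)) = -(2 + 2*((8 - 1*(-1))*(-2))² + ((8 - 1*(-1))*(-2))/15) = -(2 + 2*((8 + 1)*(-2))² + ((8 + 1)*(-2))/15) = -(2 + 2*(9*(-2))² + (9*(-2))/15) = -(2 + 2*(-18)² + (1/15)*(-18)) = -(2 + 2*324 - 6/5) = -(2 + 648 - 6/5) = -1*3244/5 = -3244/5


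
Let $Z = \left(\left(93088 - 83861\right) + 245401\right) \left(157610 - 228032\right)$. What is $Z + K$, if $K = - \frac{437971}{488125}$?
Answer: $- \frac{8752770978872971}{488125} \approx -1.7931 \cdot 10^{10}$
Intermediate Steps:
$K = - \frac{437971}{488125}$ ($K = \left(-437971\right) \frac{1}{488125} = - \frac{437971}{488125} \approx -0.89725$)
$Z = -17931413016$ ($Z = \left(\left(93088 - 83861\right) + 245401\right) \left(-70422\right) = \left(9227 + 245401\right) \left(-70422\right) = 254628 \left(-70422\right) = -17931413016$)
$Z + K = -17931413016 - \frac{437971}{488125} = - \frac{8752770978872971}{488125}$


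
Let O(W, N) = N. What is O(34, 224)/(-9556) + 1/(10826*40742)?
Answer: -24700079563/1053723138988 ≈ -0.023441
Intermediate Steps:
O(34, 224)/(-9556) + 1/(10826*40742) = 224/(-9556) + 1/(10826*40742) = 224*(-1/9556) + (1/10826)*(1/40742) = -56/2389 + 1/441072892 = -24700079563/1053723138988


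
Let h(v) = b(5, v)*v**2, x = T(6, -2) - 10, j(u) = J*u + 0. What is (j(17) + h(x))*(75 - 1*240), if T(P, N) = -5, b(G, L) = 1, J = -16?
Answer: 7755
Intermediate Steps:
j(u) = -16*u (j(u) = -16*u + 0 = -16*u)
x = -15 (x = -5 - 10 = -15)
h(v) = v**2 (h(v) = 1*v**2 = v**2)
(j(17) + h(x))*(75 - 1*240) = (-16*17 + (-15)**2)*(75 - 1*240) = (-272 + 225)*(75 - 240) = -47*(-165) = 7755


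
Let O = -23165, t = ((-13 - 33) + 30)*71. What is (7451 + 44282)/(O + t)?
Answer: -51733/24301 ≈ -2.1288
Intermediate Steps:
t = -1136 (t = (-46 + 30)*71 = -16*71 = -1136)
(7451 + 44282)/(O + t) = (7451 + 44282)/(-23165 - 1136) = 51733/(-24301) = 51733*(-1/24301) = -51733/24301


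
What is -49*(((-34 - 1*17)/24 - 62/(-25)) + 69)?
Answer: -679679/200 ≈ -3398.4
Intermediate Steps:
-49*(((-34 - 1*17)/24 - 62/(-25)) + 69) = -49*(((-34 - 17)*(1/24) - 62*(-1/25)) + 69) = -49*((-51*1/24 + 62/25) + 69) = -49*((-17/8 + 62/25) + 69) = -49*(71/200 + 69) = -49*13871/200 = -679679/200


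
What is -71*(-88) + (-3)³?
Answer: 6221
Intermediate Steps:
-71*(-88) + (-3)³ = 6248 - 27 = 6221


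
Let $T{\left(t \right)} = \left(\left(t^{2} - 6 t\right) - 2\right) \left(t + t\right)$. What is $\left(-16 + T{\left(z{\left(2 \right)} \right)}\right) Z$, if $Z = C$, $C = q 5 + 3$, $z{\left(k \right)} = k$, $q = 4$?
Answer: $-1288$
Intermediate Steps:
$T{\left(t \right)} = 2 t \left(-2 + t^{2} - 6 t\right)$ ($T{\left(t \right)} = \left(-2 + t^{2} - 6 t\right) 2 t = 2 t \left(-2 + t^{2} - 6 t\right)$)
$C = 23$ ($C = 4 \cdot 5 + 3 = 20 + 3 = 23$)
$Z = 23$
$\left(-16 + T{\left(z{\left(2 \right)} \right)}\right) Z = \left(-16 + 2 \cdot 2 \left(-2 + 2^{2} - 12\right)\right) 23 = \left(-16 + 2 \cdot 2 \left(-2 + 4 - 12\right)\right) 23 = \left(-16 + 2 \cdot 2 \left(-10\right)\right) 23 = \left(-16 - 40\right) 23 = \left(-56\right) 23 = -1288$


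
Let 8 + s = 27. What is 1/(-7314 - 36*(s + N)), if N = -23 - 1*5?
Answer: -1/6990 ≈ -0.00014306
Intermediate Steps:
s = 19 (s = -8 + 27 = 19)
N = -28 (N = -23 - 5 = -28)
1/(-7314 - 36*(s + N)) = 1/(-7314 - 36*(19 - 28)) = 1/(-7314 - 36*(-9)) = 1/(-7314 + 324) = 1/(-6990) = -1/6990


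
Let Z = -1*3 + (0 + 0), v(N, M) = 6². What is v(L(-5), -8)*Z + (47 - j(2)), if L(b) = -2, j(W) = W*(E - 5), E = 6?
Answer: -63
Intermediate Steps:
j(W) = W (j(W) = W*(6 - 5) = W*1 = W)
v(N, M) = 36
Z = -3 (Z = -3 + 0 = -3)
v(L(-5), -8)*Z + (47 - j(2)) = 36*(-3) + (47 - 1*2) = -108 + (47 - 2) = -108 + 45 = -63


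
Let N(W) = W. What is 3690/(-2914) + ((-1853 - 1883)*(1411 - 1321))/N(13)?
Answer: -489925665/18941 ≈ -25866.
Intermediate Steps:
3690/(-2914) + ((-1853 - 1883)*(1411 - 1321))/N(13) = 3690/(-2914) + ((-1853 - 1883)*(1411 - 1321))/13 = 3690*(-1/2914) - 3736*90*(1/13) = -1845/1457 - 336240*1/13 = -1845/1457 - 336240/13 = -489925665/18941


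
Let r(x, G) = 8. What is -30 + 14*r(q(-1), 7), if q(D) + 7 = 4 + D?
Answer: 82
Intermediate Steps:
q(D) = -3 + D (q(D) = -7 + (4 + D) = -3 + D)
-30 + 14*r(q(-1), 7) = -30 + 14*8 = -30 + 112 = 82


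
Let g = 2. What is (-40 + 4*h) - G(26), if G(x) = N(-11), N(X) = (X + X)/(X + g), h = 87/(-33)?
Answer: -5246/99 ≈ -52.990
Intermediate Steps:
h = -29/11 (h = 87*(-1/33) = -29/11 ≈ -2.6364)
N(X) = 2*X/(2 + X) (N(X) = (X + X)/(X + 2) = (2*X)/(2 + X) = 2*X/(2 + X))
G(x) = 22/9 (G(x) = 2*(-11)/(2 - 11) = 2*(-11)/(-9) = 2*(-11)*(-1/9) = 22/9)
(-40 + 4*h) - G(26) = (-40 + 4*(-29/11)) - 1*22/9 = (-40 - 116/11) - 22/9 = -556/11 - 22/9 = -5246/99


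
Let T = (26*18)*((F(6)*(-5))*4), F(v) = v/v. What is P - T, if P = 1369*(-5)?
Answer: 2515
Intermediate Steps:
F(v) = 1
P = -6845
T = -9360 (T = (26*18)*((1*(-5))*4) = 468*(-5*4) = 468*(-20) = -9360)
P - T = -6845 - 1*(-9360) = -6845 + 9360 = 2515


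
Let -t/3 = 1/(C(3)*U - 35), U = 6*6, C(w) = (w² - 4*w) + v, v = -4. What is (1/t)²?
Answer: 82369/9 ≈ 9152.1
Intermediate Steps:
C(w) = -4 + w² - 4*w (C(w) = (w² - 4*w) - 4 = -4 + w² - 4*w)
U = 36
t = 3/287 (t = -3/((-4 + 3² - 4*3)*36 - 35) = -3/((-4 + 9 - 12)*36 - 35) = -3/(-7*36 - 35) = -3/(-252 - 35) = -3/(-287) = -3*(-1/287) = 3/287 ≈ 0.010453)
(1/t)² = (1/(3/287))² = (287/3)² = 82369/9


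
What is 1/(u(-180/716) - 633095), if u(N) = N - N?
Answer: -1/633095 ≈ -1.5795e-6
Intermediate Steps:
u(N) = 0
1/(u(-180/716) - 633095) = 1/(0 - 633095) = 1/(-633095) = -1/633095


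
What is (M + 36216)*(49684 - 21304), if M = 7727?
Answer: 1247102340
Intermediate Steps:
(M + 36216)*(49684 - 21304) = (7727 + 36216)*(49684 - 21304) = 43943*28380 = 1247102340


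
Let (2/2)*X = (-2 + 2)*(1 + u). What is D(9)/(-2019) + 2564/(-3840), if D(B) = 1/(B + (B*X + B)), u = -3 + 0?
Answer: -3882697/5814720 ≈ -0.66774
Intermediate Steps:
u = -3
X = 0 (X = (-2 + 2)*(1 - 3) = 0*(-2) = 0)
D(B) = 1/(2*B) (D(B) = 1/(B + (B*0 + B)) = 1/(B + (0 + B)) = 1/(B + B) = 1/(2*B))
D(9)/(-2019) + 2564/(-3840) = ((½)/9)/(-2019) + 2564/(-3840) = ((½)*(⅑))*(-1/2019) + 2564*(-1/3840) = (1/18)*(-1/2019) - 641/960 = -1/36342 - 641/960 = -3882697/5814720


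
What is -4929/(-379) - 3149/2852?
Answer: 12864037/1080908 ≈ 11.901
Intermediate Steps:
-4929/(-379) - 3149/2852 = -4929*(-1/379) - 3149*1/2852 = 4929/379 - 3149/2852 = 12864037/1080908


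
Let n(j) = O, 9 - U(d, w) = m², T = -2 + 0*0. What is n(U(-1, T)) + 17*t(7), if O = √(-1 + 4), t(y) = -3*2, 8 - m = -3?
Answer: -102 + √3 ≈ -100.27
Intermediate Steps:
m = 11 (m = 8 - 1*(-3) = 8 + 3 = 11)
T = -2 (T = -2 + 0 = -2)
t(y) = -6
O = √3 ≈ 1.7320
U(d, w) = -112 (U(d, w) = 9 - 1*11² = 9 - 1*121 = 9 - 121 = -112)
n(j) = √3
n(U(-1, T)) + 17*t(7) = √3 + 17*(-6) = √3 - 102 = -102 + √3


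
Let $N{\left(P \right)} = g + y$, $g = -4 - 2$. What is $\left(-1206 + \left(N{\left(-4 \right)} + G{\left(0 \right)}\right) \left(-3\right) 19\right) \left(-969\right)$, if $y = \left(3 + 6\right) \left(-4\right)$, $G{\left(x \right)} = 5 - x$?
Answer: $-875007$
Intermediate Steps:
$y = -36$ ($y = 9 \left(-4\right) = -36$)
$g = -6$ ($g = -4 - 2 = -6$)
$N{\left(P \right)} = -42$ ($N{\left(P \right)} = -6 - 36 = -42$)
$\left(-1206 + \left(N{\left(-4 \right)} + G{\left(0 \right)}\right) \left(-3\right) 19\right) \left(-969\right) = \left(-1206 + \left(-42 + \left(5 - 0\right)\right) \left(-3\right) 19\right) \left(-969\right) = \left(-1206 + \left(-42 + \left(5 + 0\right)\right) \left(-3\right) 19\right) \left(-969\right) = \left(-1206 + \left(-42 + 5\right) \left(-3\right) 19\right) \left(-969\right) = \left(-1206 + \left(-37\right) \left(-3\right) 19\right) \left(-969\right) = \left(-1206 + 111 \cdot 19\right) \left(-969\right) = \left(-1206 + 2109\right) \left(-969\right) = 903 \left(-969\right) = -875007$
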